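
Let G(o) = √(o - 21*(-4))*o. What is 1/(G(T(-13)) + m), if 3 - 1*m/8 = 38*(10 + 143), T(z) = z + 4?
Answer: -15496/720376023 + 5*√3/240125341 ≈ -2.1475e-5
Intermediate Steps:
T(z) = 4 + z
m = -46488 (m = 24 - 304*(10 + 143) = 24 - 304*153 = 24 - 8*5814 = 24 - 46512 = -46488)
G(o) = o*√(84 + o) (G(o) = √(o + 84)*o = √(84 + o)*o = o*√(84 + o))
1/(G(T(-13)) + m) = 1/((4 - 13)*√(84 + (4 - 13)) - 46488) = 1/(-9*√(84 - 9) - 46488) = 1/(-45*√3 - 46488) = 1/(-46488 - 45*√3)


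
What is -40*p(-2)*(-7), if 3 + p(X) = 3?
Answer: 0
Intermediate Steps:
p(X) = 0 (p(X) = -3 + 3 = 0)
-40*p(-2)*(-7) = -40*0*(-7) = 0*(-7) = 0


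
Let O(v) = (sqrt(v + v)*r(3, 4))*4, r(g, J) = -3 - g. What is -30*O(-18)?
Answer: 4320*I ≈ 4320.0*I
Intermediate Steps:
O(v) = -24*sqrt(2)*sqrt(v) (O(v) = (sqrt(v + v)*(-3 - 1*3))*4 = (sqrt(2*v)*(-3 - 3))*4 = ((sqrt(2)*sqrt(v))*(-6))*4 = -6*sqrt(2)*sqrt(v)*4 = -24*sqrt(2)*sqrt(v))
-30*O(-18) = -(-720)*sqrt(2)*sqrt(-18) = -(-720)*sqrt(2)*3*I*sqrt(2) = -(-4320)*I = 4320*I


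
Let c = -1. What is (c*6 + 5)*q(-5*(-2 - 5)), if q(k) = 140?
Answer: -140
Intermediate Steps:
(c*6 + 5)*q(-5*(-2 - 5)) = (-1*6 + 5)*140 = (-6 + 5)*140 = -1*140 = -140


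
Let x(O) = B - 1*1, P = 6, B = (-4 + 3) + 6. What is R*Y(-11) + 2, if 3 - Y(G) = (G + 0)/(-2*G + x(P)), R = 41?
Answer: 3701/26 ≈ 142.35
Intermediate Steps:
B = 5 (B = -1 + 6 = 5)
x(O) = 4 (x(O) = 5 - 1*1 = 5 - 1 = 4)
Y(G) = 3 - G/(4 - 2*G) (Y(G) = 3 - (G + 0)/(-2*G + 4) = 3 - G/(4 - 2*G))
R*Y(-11) + 2 = 41*((-12 + 7*(-11))/(2*(-2 - 11))) + 2 = 41*((1/2)*(-12 - 77)/(-13)) + 2 = 41*((1/2)*(-1/13)*(-89)) + 2 = 41*(89/26) + 2 = 3649/26 + 2 = 3701/26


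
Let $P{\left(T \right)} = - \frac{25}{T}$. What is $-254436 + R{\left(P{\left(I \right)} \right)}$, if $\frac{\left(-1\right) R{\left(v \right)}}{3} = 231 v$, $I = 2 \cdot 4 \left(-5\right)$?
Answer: $- \frac{2038953}{8} \approx -2.5487 \cdot 10^{5}$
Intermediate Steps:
$I = -40$ ($I = 8 \left(-5\right) = -40$)
$R{\left(v \right)} = - 693 v$ ($R{\left(v \right)} = - 3 \cdot 231 v = - 693 v$)
$-254436 + R{\left(P{\left(I \right)} \right)} = -254436 - 693 \left(- \frac{25}{-40}\right) = -254436 - 693 \left(\left(-25\right) \left(- \frac{1}{40}\right)\right) = -254436 - \frac{3465}{8} = - \frac{2038953}{8}$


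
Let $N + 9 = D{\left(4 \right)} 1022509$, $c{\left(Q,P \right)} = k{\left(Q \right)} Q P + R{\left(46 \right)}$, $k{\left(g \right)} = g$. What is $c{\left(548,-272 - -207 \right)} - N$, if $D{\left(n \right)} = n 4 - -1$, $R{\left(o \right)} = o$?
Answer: $-36902358$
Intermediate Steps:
$c{\left(Q,P \right)} = 46 + P Q^{2}$ ($c{\left(Q,P \right)} = Q Q P + 46 = Q^{2} P + 46 = P Q^{2} + 46 = 46 + P Q^{2}$)
$D{\left(n \right)} = 1 + 4 n$ ($D{\left(n \right)} = 4 n + 1 = 1 + 4 n$)
$N = 17382644$ ($N = -9 + \left(1 + 4 \cdot 4\right) 1022509 = -9 + \left(1 + 16\right) 1022509 = -9 + 17 \cdot 1022509 = -9 + 17382653 = 17382644$)
$c{\left(548,-272 - -207 \right)} - N = \left(46 + \left(-272 - -207\right) 548^{2}\right) - 17382644 = \left(46 + \left(-272 + 207\right) 300304\right) - 17382644 = \left(46 - 19519760\right) - 17382644 = -19519714 - 17382644 = -36902358$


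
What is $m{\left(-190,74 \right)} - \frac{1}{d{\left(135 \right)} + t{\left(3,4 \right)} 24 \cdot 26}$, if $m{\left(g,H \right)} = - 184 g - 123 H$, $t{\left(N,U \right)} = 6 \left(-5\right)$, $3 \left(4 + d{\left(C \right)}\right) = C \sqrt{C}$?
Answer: $\frac{9058440142982}{350314801} + \frac{135 \sqrt{15}}{350314801} \approx 25858.0$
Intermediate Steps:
$d{\left(C \right)} = -4 + \frac{C^{\frac{3}{2}}}{3}$ ($d{\left(C \right)} = -4 + \frac{C \sqrt{C}}{3} = -4 + \frac{C^{\frac{3}{2}}}{3}$)
$t{\left(N,U \right)} = -30$
$m{\left(-190,74 \right)} - \frac{1}{d{\left(135 \right)} + t{\left(3,4 \right)} 24 \cdot 26} = \left(\left(-184\right) \left(-190\right) - 9102\right) - \frac{1}{\left(-4 + \frac{135^{\frac{3}{2}}}{3}\right) + \left(-30\right) 24 \cdot 26} = \left(34960 - 9102\right) - \frac{1}{\left(-4 + \frac{405 \sqrt{15}}{3}\right) - 18720} = 25858 - \frac{1}{\left(-4 + 135 \sqrt{15}\right) - 18720} = 25858 - \frac{1}{-18724 + 135 \sqrt{15}}$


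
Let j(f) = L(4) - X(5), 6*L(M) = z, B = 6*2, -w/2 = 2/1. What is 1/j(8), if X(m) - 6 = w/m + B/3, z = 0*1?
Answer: -5/46 ≈ -0.10870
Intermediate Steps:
w = -4 (w = -4/1 = -4 ≈ -4.0000)
z = 0
B = 12
L(M) = 0 (L(M) = (⅙)*0 = 0)
X(m) = 10 - 4/m (X(m) = 6 + (-4/m + 12/3) = 6 + (-4/m + 12*(⅓)) = 6 + (-4/m + 4) = 6 + (4 - 4/m) = 10 - 4/m)
j(f) = -46/5 (j(f) = 0 - (10 - 4/5) = 0 - (10 - 4*⅕) = 0 - (10 - ⅘) = 0 - 1*46/5 = 0 - 46/5 = -46/5)
1/j(8) = 1/(-46/5) = -5/46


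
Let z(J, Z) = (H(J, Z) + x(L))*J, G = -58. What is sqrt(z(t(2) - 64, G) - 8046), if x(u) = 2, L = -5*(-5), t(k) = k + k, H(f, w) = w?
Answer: I*sqrt(4686) ≈ 68.454*I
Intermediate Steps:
t(k) = 2*k
L = 25
z(J, Z) = J*(2 + Z) (z(J, Z) = (Z + 2)*J = (2 + Z)*J = J*(2 + Z))
sqrt(z(t(2) - 64, G) - 8046) = sqrt((2*2 - 64)*(2 - 58) - 8046) = sqrt((4 - 64)*(-56) - 8046) = sqrt(-60*(-56) - 8046) = sqrt(3360 - 8046) = sqrt(-4686) = I*sqrt(4686)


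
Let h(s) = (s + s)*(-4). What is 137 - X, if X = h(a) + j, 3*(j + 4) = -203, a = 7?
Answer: 794/3 ≈ 264.67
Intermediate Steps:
h(s) = -8*s (h(s) = (2*s)*(-4) = -8*s)
j = -215/3 (j = -4 + (⅓)*(-203) = -4 - 203/3 = -215/3 ≈ -71.667)
X = -383/3 (X = -8*7 - 215/3 = -56 - 215/3 = -383/3 ≈ -127.67)
137 - X = 137 - 1*(-383/3) = 137 + 383/3 = 794/3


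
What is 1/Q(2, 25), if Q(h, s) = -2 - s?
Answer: -1/27 ≈ -0.037037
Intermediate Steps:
1/Q(2, 25) = 1/(-2 - 1*25) = 1/(-2 - 25) = 1/(-27) = -1/27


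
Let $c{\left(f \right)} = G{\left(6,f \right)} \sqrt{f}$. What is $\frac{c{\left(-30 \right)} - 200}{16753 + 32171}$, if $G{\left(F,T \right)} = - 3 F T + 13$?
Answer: $- \frac{50}{12231} + \frac{553 i \sqrt{30}}{48924} \approx -0.004088 + 0.06191 i$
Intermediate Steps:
$G{\left(F,T \right)} = 13 - 3 F T$ ($G{\left(F,T \right)} = - 3 F T + 13 = 13 - 3 F T$)
$c{\left(f \right)} = \sqrt{f} \left(13 - 18 f\right)$ ($c{\left(f \right)} = \left(13 - 18 f\right) \sqrt{f} = \sqrt{f} \left(13 - 18 f\right)$)
$\frac{c{\left(-30 \right)} - 200}{16753 + 32171} = \frac{\sqrt{-30} \left(13 - -540\right) - 200}{16753 + 32171} = \frac{i \sqrt{30} \left(13 + 540\right) - 200}{48924} = \left(i \sqrt{30} \cdot 553 - 200\right) \frac{1}{48924} = \left(553 i \sqrt{30} - 200\right) \frac{1}{48924} = \left(-200 + 553 i \sqrt{30}\right) \frac{1}{48924} = - \frac{50}{12231} + \frac{553 i \sqrt{30}}{48924}$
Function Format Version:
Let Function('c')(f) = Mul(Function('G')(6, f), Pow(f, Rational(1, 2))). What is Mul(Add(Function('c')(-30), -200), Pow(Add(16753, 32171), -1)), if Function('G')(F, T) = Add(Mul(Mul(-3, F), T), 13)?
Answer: Add(Rational(-50, 12231), Mul(Rational(553, 48924), I, Pow(30, Rational(1, 2)))) ≈ Add(-0.0040880, Mul(0.061910, I))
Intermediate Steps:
Function('G')(F, T) = Add(13, Mul(-3, F, T)) (Function('G')(F, T) = Add(Mul(-3, F, T), 13) = Add(13, Mul(-3, F, T)))
Function('c')(f) = Mul(Pow(f, Rational(1, 2)), Add(13, Mul(-18, f))) (Function('c')(f) = Mul(Add(13, Mul(-3, 6, f)), Pow(f, Rational(1, 2))) = Mul(Add(13, Mul(-18, f)), Pow(f, Rational(1, 2))) = Mul(Pow(f, Rational(1, 2)), Add(13, Mul(-18, f))))
Mul(Add(Function('c')(-30), -200), Pow(Add(16753, 32171), -1)) = Mul(Add(Mul(Pow(-30, Rational(1, 2)), Add(13, Mul(-18, -30))), -200), Pow(Add(16753, 32171), -1)) = Mul(Add(Mul(Mul(I, Pow(30, Rational(1, 2))), Add(13, 540)), -200), Pow(48924, -1)) = Mul(Add(Mul(Mul(I, Pow(30, Rational(1, 2))), 553), -200), Rational(1, 48924)) = Mul(Add(Mul(553, I, Pow(30, Rational(1, 2))), -200), Rational(1, 48924)) = Mul(Add(-200, Mul(553, I, Pow(30, Rational(1, 2)))), Rational(1, 48924)) = Add(Rational(-50, 12231), Mul(Rational(553, 48924), I, Pow(30, Rational(1, 2))))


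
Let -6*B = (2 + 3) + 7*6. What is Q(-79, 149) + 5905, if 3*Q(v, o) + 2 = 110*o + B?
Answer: 204571/18 ≈ 11365.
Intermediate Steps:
B = -47/6 (B = -((2 + 3) + 7*6)/6 = -(5 + 42)/6 = -⅙*47 = -47/6 ≈ -7.8333)
Q(v, o) = -59/18 + 110*o/3 (Q(v, o) = -⅔ + (110*o - 47/6)/3 = -⅔ + (-47/6 + 110*o)/3 = -⅔ + (-47/18 + 110*o/3) = -59/18 + 110*o/3)
Q(-79, 149) + 5905 = (-59/18 + (110/3)*149) + 5905 = (-59/18 + 16390/3) + 5905 = 98281/18 + 5905 = 204571/18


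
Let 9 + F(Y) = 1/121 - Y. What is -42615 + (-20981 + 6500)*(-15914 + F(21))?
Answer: 27931921848/121 ≈ 2.3084e+8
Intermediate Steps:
F(Y) = -1088/121 - Y (F(Y) = -9 + (1/121 - Y) = -1088/121 - Y)
-42615 + (-20981 + 6500)*(-15914 + F(21)) = -42615 + (-20981 + 6500)*(-15914 + (-1088/121 - 1*21)) = -42615 - 14481*(-15914 + (-1088/121 - 21)) = -42615 - 14481*(-15914 - 3629/121) = -42615 - 14481*(-1929223/121) = -42615 + 27937078263/121 = 27931921848/121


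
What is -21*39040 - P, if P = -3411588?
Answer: 2591748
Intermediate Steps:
-21*39040 - P = -21*39040 - 1*(-3411588) = -819840 + 3411588 = 2591748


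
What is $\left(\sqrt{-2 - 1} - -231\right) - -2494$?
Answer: $2725 + i \sqrt{3} \approx 2725.0 + 1.732 i$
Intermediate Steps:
$\left(\sqrt{-2 - 1} - -231\right) - -2494 = \left(\sqrt{-3} + 231\right) + 2494 = \left(i \sqrt{3} + 231\right) + 2494 = \left(231 + i \sqrt{3}\right) + 2494 = 2725 + i \sqrt{3}$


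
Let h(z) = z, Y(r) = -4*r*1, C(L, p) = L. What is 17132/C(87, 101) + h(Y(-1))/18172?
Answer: 77830763/395241 ≈ 196.92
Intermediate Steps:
Y(r) = -4*r
17132/C(87, 101) + h(Y(-1))/18172 = 17132/87 - 4*(-1)/18172 = 17132*(1/87) + 4*(1/18172) = 17132/87 + 1/4543 = 77830763/395241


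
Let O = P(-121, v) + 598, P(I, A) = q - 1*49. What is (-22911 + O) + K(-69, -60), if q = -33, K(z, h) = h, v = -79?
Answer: -22455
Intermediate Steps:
P(I, A) = -82 (P(I, A) = -33 - 1*49 = -33 - 49 = -82)
O = 516 (O = -82 + 598 = 516)
(-22911 + O) + K(-69, -60) = (-22911 + 516) - 60 = -22395 - 60 = -22455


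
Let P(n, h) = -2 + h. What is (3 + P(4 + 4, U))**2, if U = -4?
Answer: 9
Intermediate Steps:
(3 + P(4 + 4, U))**2 = (3 + (-2 - 4))**2 = (3 - 6)**2 = (-3)**2 = 9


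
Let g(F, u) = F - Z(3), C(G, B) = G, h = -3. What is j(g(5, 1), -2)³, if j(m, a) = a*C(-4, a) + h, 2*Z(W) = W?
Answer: 125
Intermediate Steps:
Z(W) = W/2
g(F, u) = -3/2 + F (g(F, u) = F - 3/2 = -3/2 + F)
j(m, a) = -3 - 4*a (j(m, a) = a*(-4) - 3 = -4*a - 3 = -3 - 4*a)
j(g(5, 1), -2)³ = (-3 - 4*(-2))³ = (-3 + 8)³ = 5³ = 125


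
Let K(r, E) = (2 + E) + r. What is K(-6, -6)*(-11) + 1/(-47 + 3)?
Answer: 4839/44 ≈ 109.98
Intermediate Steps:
K(r, E) = 2 + E + r
K(-6, -6)*(-11) + 1/(-47 + 3) = (2 - 6 - 6)*(-11) + 1/(-47 + 3) = -10*(-11) + 1/(-44) = 110 - 1/44 = 4839/44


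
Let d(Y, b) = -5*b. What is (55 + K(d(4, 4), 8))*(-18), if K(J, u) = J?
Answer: -630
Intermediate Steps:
(55 + K(d(4, 4), 8))*(-18) = (55 - 5*4)*(-18) = (55 - 20)*(-18) = 35*(-18) = -630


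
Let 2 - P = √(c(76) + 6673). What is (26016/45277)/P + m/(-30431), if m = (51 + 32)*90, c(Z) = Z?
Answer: -2282871822342/9293425490315 - 26016*√6749/305393365 ≈ -0.25264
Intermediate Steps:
m = 7470 (m = 83*90 = 7470)
P = 2 - √6749 (P = 2 - √(76 + 6673) = 2 - √6749 ≈ -80.152)
(26016/45277)/P + m/(-30431) = (26016/45277)/(2 - √6749) + 7470/(-30431) = (26016*(1/45277))/(2 - √6749) + 7470*(-1/30431) = 26016/(45277*(2 - √6749)) - 7470/30431 = -7470/30431 + 26016/(45277*(2 - √6749))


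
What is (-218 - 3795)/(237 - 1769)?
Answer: 4013/1532 ≈ 2.6195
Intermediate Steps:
(-218 - 3795)/(237 - 1769) = -4013/(-1532) = -4013*(-1/1532) = 4013/1532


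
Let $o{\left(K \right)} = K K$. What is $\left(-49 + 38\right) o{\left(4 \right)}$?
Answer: $-176$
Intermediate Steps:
$o{\left(K \right)} = K^{2}$
$\left(-49 + 38\right) o{\left(4 \right)} = \left(-49 + 38\right) 4^{2} = \left(-11\right) 16 = -176$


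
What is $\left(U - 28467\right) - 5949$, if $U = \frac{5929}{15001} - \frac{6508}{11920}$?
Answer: $- \frac{219786356841}{6386140} \approx -34416.0$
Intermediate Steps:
$U = - \frac{962601}{6386140}$ ($U = 5929 \cdot \frac{1}{15001} - \frac{1627}{2980} = \frac{847}{2143} - \frac{1627}{2980} = - \frac{962601}{6386140} \approx -0.15073$)
$\left(U - 28467\right) - 5949 = \left(- \frac{962601}{6386140} - 28467\right) - 5949 = - \frac{181795209981}{6386140} - 5949 = - \frac{219786356841}{6386140}$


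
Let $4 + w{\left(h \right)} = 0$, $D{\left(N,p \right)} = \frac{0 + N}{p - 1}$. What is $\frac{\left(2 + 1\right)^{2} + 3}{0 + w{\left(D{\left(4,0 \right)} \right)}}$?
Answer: $-3$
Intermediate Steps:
$D{\left(N,p \right)} = \frac{N}{-1 + p}$
$w{\left(h \right)} = -4$ ($w{\left(h \right)} = -4 + 0 = -4$)
$\frac{\left(2 + 1\right)^{2} + 3}{0 + w{\left(D{\left(4,0 \right)} \right)}} = \frac{\left(2 + 1\right)^{2} + 3}{0 - 4} = \frac{3^{2} + 3}{-4} = \left(9 + 3\right) \left(- \frac{1}{4}\right) = 12 \left(- \frac{1}{4}\right) = -3$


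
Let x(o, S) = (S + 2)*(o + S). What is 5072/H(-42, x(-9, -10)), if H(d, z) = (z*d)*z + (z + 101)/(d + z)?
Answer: -50720/9703657 ≈ -0.0052269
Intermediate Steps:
x(o, S) = (2 + S)*(S + o)
H(d, z) = d*z**2 + (101 + z)/(d + z) (H(d, z) = (d*z)*z + (101 + z)/(d + z) = d*z**2 + (101 + z)/(d + z))
5072/H(-42, x(-9, -10)) = 5072/(((101 + ((-10)**2 + 2*(-10) + 2*(-9) - 10*(-9)) - 42*((-10)**2 + 2*(-10) + 2*(-9) - 10*(-9))**3 + (-42)**2*((-10)**2 + 2*(-10) + 2*(-9) - 10*(-9))**2)/(-42 + ((-10)**2 + 2*(-10) + 2*(-9) - 10*(-9))))) = 5072/(((101 + (100 - 20 - 18 + 90) - 42*(100 - 20 - 18 + 90)**3 + 1764*(100 - 20 - 18 + 90)**2)/(-42 + (100 - 20 - 18 + 90)))) = 5072/(((101 + 152 - 42*152**3 + 1764*152**2)/(-42 + 152))) = 5072/(((101 + 152 - 42*3511808 + 1764*23104)/110)) = 5072/(((101 + 152 - 147495936 + 40755456)/110)) = 5072/(((1/110)*(-106740227))) = 5072/(-9703657/10) = 5072*(-10/9703657) = -50720/9703657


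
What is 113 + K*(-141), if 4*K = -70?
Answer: 5161/2 ≈ 2580.5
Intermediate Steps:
K = -35/2 (K = (¼)*(-70) = -35/2 ≈ -17.500)
113 + K*(-141) = 113 - 35/2*(-141) = 113 + 4935/2 = 5161/2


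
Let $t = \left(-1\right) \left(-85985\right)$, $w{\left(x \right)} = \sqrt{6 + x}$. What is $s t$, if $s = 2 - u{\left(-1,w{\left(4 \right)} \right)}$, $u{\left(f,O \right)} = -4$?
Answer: $515910$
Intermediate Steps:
$t = 85985$
$s = 6$ ($s = 2 - -4 = 2 + 4 = 6$)
$s t = 6 \cdot 85985 = 515910$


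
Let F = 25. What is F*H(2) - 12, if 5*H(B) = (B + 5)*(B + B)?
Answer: 128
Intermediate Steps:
H(B) = 2*B*(5 + B)/5 (H(B) = ((B + 5)*(B + B))/5 = ((5 + B)*(2*B))/5 = (2*B*(5 + B))/5 = 2*B*(5 + B)/5)
F*H(2) - 12 = 25*((2/5)*2*(5 + 2)) - 12 = 25*((2/5)*2*7) - 12 = 25*(28/5) - 12 = 140 - 12 = 128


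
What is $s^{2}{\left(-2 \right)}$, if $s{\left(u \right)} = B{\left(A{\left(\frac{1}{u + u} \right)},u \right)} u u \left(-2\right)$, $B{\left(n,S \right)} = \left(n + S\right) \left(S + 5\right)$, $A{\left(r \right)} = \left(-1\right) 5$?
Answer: $28224$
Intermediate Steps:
$A{\left(r \right)} = -5$
$B{\left(n,S \right)} = \left(5 + S\right) \left(S + n\right)$ ($B{\left(n,S \right)} = \left(S + n\right) \left(5 + S\right) = \left(5 + S\right) \left(S + n\right)$)
$s{\left(u \right)} = - 2 u^{2} \left(-25 + u^{2}\right)$ ($s{\left(u \right)} = \left(u^{2} + 5 u + 5 \left(-5\right) + u \left(-5\right)\right) u u \left(-2\right) = \left(u^{2} + 5 u - 25 - 5 u\right) u^{2} \left(-2\right) = \left(-25 + u^{2}\right) u^{2} \left(-2\right) = u^{2} \left(-25 + u^{2}\right) \left(-2\right) = - 2 u^{2} \left(-25 + u^{2}\right)$)
$s^{2}{\left(-2 \right)} = \left(2 \left(-2\right)^{2} \left(25 - \left(-2\right)^{2}\right)\right)^{2} = \left(2 \cdot 4 \left(25 - 4\right)\right)^{2} = \left(2 \cdot 4 \cdot 21\right)^{2} = 168^{2} = 28224$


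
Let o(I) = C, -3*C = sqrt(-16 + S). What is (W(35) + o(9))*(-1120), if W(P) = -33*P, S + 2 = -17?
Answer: 1293600 + 1120*I*sqrt(35)/3 ≈ 1.2936e+6 + 2208.7*I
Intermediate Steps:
S = -19 (S = -2 - 17 = -19)
C = -I*sqrt(35)/3 (C = -sqrt(-16 - 19)/3 = -I*sqrt(35)/3 ≈ -1.972*I)
o(I) = -I*sqrt(35)/3
(W(35) + o(9))*(-1120) = (-33*35 - I*sqrt(35)/3)*(-1120) = (-1155 - I*sqrt(35)/3)*(-1120) = 1293600 + 1120*I*sqrt(35)/3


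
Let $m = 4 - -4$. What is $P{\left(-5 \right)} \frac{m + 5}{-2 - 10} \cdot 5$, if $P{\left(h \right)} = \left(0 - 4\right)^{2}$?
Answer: $- \frac{260}{3} \approx -86.667$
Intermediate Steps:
$m = 8$ ($m = 4 + 4 = 8$)
$P{\left(h \right)} = 16$ ($P{\left(h \right)} = \left(-4\right)^{2} = 16$)
$P{\left(-5 \right)} \frac{m + 5}{-2 - 10} \cdot 5 = 16 \frac{8 + 5}{-2 - 10} \cdot 5 = 16 \frac{13}{-12} \cdot 5 = 16 \cdot 13 \left(- \frac{1}{12}\right) 5 = 16 \left(- \frac{13}{12}\right) 5 = \left(- \frac{52}{3}\right) 5 = - \frac{260}{3}$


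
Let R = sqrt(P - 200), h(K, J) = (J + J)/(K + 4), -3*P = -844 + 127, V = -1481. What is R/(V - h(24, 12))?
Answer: -7*sqrt(39)/10373 ≈ -0.0042143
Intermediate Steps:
P = 239 (P = -(-844 + 127)/3 = -1/3*(-717) = 239)
h(K, J) = 2*J/(4 + K) (h(K, J) = (2*J)/(4 + K) = 2*J/(4 + K))
R = sqrt(39) (R = sqrt(239 - 200) = sqrt(39) ≈ 6.2450)
R/(V - h(24, 12)) = sqrt(39)/(-1481 - 2*12/(4 + 24)) = sqrt(39)/(-1481 - 2*12/28) = sqrt(39)/(-1481 - 1*6/7) = sqrt(39)/(-1481 - 6/7) = sqrt(39)/(-10373/7) = sqrt(39)*(-7/10373) = -7*sqrt(39)/10373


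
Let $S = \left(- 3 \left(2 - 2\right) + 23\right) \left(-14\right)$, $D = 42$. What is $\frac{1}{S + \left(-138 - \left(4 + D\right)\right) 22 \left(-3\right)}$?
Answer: $\frac{1}{11822} \approx 8.4588 \cdot 10^{-5}$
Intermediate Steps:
$S = -322$ ($S = \left(\left(-3\right) 0 + 23\right) \left(-14\right) = \left(0 + 23\right) \left(-14\right) = 23 \left(-14\right) = -322$)
$\frac{1}{S + \left(-138 - \left(4 + D\right)\right) 22 \left(-3\right)} = \frac{1}{-322 + \left(-138 - 46\right) 22 \left(-3\right)} = \frac{1}{-322 + \left(-138 - 46\right) \left(-66\right)} = \frac{1}{-322 - -12144} = \frac{1}{-322 + 12144} = \frac{1}{11822}$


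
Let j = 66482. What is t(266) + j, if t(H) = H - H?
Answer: 66482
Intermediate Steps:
t(H) = 0
t(266) + j = 0 + 66482 = 66482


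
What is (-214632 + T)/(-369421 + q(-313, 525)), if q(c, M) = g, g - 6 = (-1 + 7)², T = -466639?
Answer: 681271/369379 ≈ 1.8444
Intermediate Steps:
g = 42 (g = 6 + (-1 + 7)² = 6 + 6² = 6 + 36 = 42)
q(c, M) = 42
(-214632 + T)/(-369421 + q(-313, 525)) = (-214632 - 466639)/(-369421 + 42) = -681271/(-369379) = -681271*(-1/369379) = 681271/369379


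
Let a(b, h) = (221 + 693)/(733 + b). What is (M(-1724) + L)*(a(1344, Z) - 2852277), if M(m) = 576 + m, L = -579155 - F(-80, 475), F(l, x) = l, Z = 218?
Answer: 3437344572486545/2077 ≈ 1.6550e+12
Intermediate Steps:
a(b, h) = 914/(733 + b)
L = -579075 (L = -579155 - 1*(-80) = -579155 + 80 = -579075)
(M(-1724) + L)*(a(1344, Z) - 2852277) = ((576 - 1724) - 579075)*(914/(733 + 1344) - 2852277) = (-1148 - 579075)*(914/2077 - 2852277) = -580223*(914*(1/2077) - 2852277) = -580223*(914/2077 - 2852277) = -580223*(-5924178415/2077) = 3437344572486545/2077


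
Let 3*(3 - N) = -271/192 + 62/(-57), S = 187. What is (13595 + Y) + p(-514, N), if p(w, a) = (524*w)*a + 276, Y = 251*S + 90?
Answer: -147665391/152 ≈ -9.7148e+5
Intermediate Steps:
N = 4661/1216 (N = 3 - (-271/192 + 62/(-57))/3 = 3 - (-271*1/192 + 62*(-1/57))/3 = 3 - (-271/192 - 62/57)/3 = 3 - ⅓*(-3039/1216) = 3 + 1013/1216 = 4661/1216 ≈ 3.8331)
Y = 47027 (Y = 251*187 + 90 = 46937 + 90 = 47027)
p(w, a) = 276 + 524*a*w (p(w, a) = 524*a*w + 276 = 276 + 524*a*w)
(13595 + Y) + p(-514, N) = (13595 + 47027) + (276 + 524*(4661/1216)*(-514)) = 60622 + (276 - 156921887/152) = 60622 - 156879935/152 = -147665391/152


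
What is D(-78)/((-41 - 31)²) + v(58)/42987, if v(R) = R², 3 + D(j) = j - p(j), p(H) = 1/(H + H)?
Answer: 725779837/11587919616 ≈ 0.062632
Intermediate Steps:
p(H) = 1/(2*H)
D(j) = -3 + j - 1/(2*j) (D(j) = -3 + (j - 1/(2*j)) = -3 + j - 1/(2*j))
D(-78)/((-41 - 31)²) + v(58)/42987 = (-3 - 78 - ½/(-78))/((-41 - 31)²) + 58²/42987 = (-3 - 78 - ½*(-1/78))/((-72)²) + 3364*(1/42987) = (-3 - 78 + 1/156)/5184 + 3364/42987 = -12635/156*1/5184 + 3364/42987 = -12635/808704 + 3364/42987 = 725779837/11587919616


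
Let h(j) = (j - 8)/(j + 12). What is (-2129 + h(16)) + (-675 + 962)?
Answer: -12892/7 ≈ -1841.7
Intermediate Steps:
h(j) = (-8 + j)/(12 + j)
(-2129 + h(16)) + (-675 + 962) = (-2129 + (-8 + 16)/(12 + 16)) + (-675 + 962) = (-2129 + 8/28) + 287 = (-2129 + (1/28)*8) + 287 = (-2129 + 2/7) + 287 = -14901/7 + 287 = -12892/7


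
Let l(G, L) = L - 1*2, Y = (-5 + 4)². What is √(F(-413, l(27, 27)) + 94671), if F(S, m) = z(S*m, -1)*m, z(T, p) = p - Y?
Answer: √94621 ≈ 307.61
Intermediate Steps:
Y = 1 (Y = (-1)² = 1)
z(T, p) = -1 + p (z(T, p) = p - 1*1 = p - 1 = -1 + p)
l(G, L) = -2 + L (l(G, L) = L - 2 = -2 + L)
F(S, m) = -2*m (F(S, m) = (-1 - 1)*m = -2*m)
√(F(-413, l(27, 27)) + 94671) = √(-2*(-2 + 27) + 94671) = √(-2*25 + 94671) = √(-50 + 94671) = √94621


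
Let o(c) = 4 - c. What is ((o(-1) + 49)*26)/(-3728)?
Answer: -351/932 ≈ -0.37661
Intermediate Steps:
((o(-1) + 49)*26)/(-3728) = (((4 - 1*(-1)) + 49)*26)/(-3728) = (((4 + 1) + 49)*26)*(-1/3728) = ((5 + 49)*26)*(-1/3728) = (54*26)*(-1/3728) = 1404*(-1/3728) = -351/932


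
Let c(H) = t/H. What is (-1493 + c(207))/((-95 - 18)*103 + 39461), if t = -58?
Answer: -309109/5759154 ≈ -0.053673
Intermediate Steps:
c(H) = -58/H
(-1493 + c(207))/((-95 - 18)*103 + 39461) = (-1493 - 58/207)/((-95 - 18)*103 + 39461) = (-1493 - 58*1/207)/(-113*103 + 39461) = (-1493 - 58/207)/(-11639 + 39461) = -309109/207/27822 = -309109/207*1/27822 = -309109/5759154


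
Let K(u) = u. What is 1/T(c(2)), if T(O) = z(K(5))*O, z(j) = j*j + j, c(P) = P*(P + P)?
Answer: 1/240 ≈ 0.0041667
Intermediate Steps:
c(P) = 2*P² (c(P) = P*(2*P) = 2*P²)
z(j) = j + j² (z(j) = j² + j = j + j²)
T(O) = 30*O (T(O) = (5*(1 + 5))*O = (5*6)*O = 30*O)
1/T(c(2)) = 1/(30*(2*2²)) = 1/(30*(2*4)) = 1/(30*8) = 1/240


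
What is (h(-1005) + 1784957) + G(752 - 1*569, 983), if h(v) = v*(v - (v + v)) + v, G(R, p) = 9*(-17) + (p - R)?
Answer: 774574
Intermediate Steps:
G(R, p) = -153 + p - R (G(R, p) = -153 + (p - R) = -153 + p - R)
h(v) = v - v² (h(v) = v*(v - 2*v) + v = v*(-v) + v = -v² + v = v - v²)
(h(-1005) + 1784957) + G(752 - 1*569, 983) = (-1005*(1 - 1*(-1005)) + 1784957) + (-153 + 983 - (752 - 1*569)) = (-1005*(1 + 1005) + 1784957) + (-153 + 983 - (752 - 569)) = (-1005*1006 + 1784957) + (-153 + 983 - 1*183) = (-1011030 + 1784957) + (-153 + 983 - 183) = 773927 + 647 = 774574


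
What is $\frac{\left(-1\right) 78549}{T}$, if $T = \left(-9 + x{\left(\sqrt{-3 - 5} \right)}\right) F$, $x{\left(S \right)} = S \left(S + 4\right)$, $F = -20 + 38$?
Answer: $\frac{26183 i}{6 \left(8 \sqrt{2} + 17 i\right)} \approx 177.9 + 118.4 i$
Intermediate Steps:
$F = 18$
$x{\left(S \right)} = S \left(4 + S\right)$
$T = -162 + 36 i \sqrt{2} \left(4 + 2 i \sqrt{2}\right)$ ($T = \left(-9 + \sqrt{-3 - 5} \left(4 + \sqrt{-3 - 5}\right)\right) 18 = \left(-9 + \sqrt{-8} \left(4 + \sqrt{-8}\right)\right) 18 = \left(-9 + 2 i \sqrt{2} \left(4 + 2 i \sqrt{2}\right)\right) 18 = -162 + 36 i \sqrt{2} \left(4 + 2 i \sqrt{2}\right) \approx -306.0 + 203.65 i$)
$\frac{\left(-1\right) 78549}{T} = \frac{\left(-1\right) 78549}{-306 + 144 i \sqrt{2}} = - \frac{78549}{-306 + 144 i \sqrt{2}}$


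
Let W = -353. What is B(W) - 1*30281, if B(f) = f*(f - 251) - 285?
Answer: 182646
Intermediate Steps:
B(f) = -285 + f*(-251 + f) (B(f) = f*(-251 + f) - 285 = -285 + f*(-251 + f))
B(W) - 1*30281 = (-285 + (-353)² - 251*(-353)) - 1*30281 = (-285 + 124609 + 88603) - 30281 = 212927 - 30281 = 182646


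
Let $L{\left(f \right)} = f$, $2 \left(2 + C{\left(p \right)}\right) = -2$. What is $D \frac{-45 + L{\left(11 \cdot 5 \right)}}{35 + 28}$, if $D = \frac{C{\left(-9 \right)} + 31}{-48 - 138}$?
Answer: $- \frac{20}{837} \approx -0.023895$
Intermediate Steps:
$C{\left(p \right)} = -3$ ($C{\left(p \right)} = -2 + \frac{1}{2} \left(-2\right) = -2 - 1 = -3$)
$D = - \frac{14}{93}$ ($D = \frac{-3 + 31}{-48 - 138} = \frac{28}{-186} = 28 \left(- \frac{1}{186}\right) = - \frac{14}{93} \approx -0.15054$)
$D \frac{-45 + L{\left(11 \cdot 5 \right)}}{35 + 28} = - \frac{14 \frac{-45 + 11 \cdot 5}{35 + 28}}{93} = - \frac{14 \frac{-45 + 55}{63}}{93} = - \frac{14 \cdot 10 \cdot \frac{1}{63}}{93} = \left(- \frac{14}{93}\right) \frac{10}{63} = - \frac{20}{837}$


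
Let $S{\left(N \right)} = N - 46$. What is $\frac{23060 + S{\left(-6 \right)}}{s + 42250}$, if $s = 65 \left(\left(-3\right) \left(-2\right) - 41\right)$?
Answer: $\frac{23008}{39975} \approx 0.57556$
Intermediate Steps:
$s = -2275$ ($s = 65 \left(6 - 41\right) = 65 \left(-35\right) = -2275$)
$S{\left(N \right)} = -46 + N$ ($S{\left(N \right)} = N - 46 = -46 + N$)
$\frac{23060 + S{\left(-6 \right)}}{s + 42250} = \frac{23060 - 52}{-2275 + 42250} = \frac{23060 - 52}{39975} = 23008 \cdot \frac{1}{39975} = \frac{23008}{39975}$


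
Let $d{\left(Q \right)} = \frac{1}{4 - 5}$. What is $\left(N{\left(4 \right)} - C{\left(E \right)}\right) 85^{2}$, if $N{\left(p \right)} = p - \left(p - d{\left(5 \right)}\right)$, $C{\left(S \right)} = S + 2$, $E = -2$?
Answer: $-7225$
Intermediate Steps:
$d{\left(Q \right)} = -1$ ($d{\left(Q \right)} = \frac{1}{-1} = -1$)
$C{\left(S \right)} = 2 + S$
$N{\left(p \right)} = -1$ ($N{\left(p \right)} = p - \left(1 + p\right) = -1$)
$\left(N{\left(4 \right)} - C{\left(E \right)}\right) 85^{2} = \left(-1 - \left(2 - 2\right)\right) 85^{2} = \left(-1 - 0\right) 7225 = \left(-1 + 0\right) 7225 = \left(-1\right) 7225 = -7225$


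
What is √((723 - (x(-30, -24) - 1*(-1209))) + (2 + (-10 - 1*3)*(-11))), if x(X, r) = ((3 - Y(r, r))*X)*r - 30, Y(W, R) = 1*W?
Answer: I*√19751 ≈ 140.54*I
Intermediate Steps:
Y(W, R) = W
x(X, r) = -30 + X*r*(3 - r) (x(X, r) = ((3 - r)*X)*r - 30 = (X*(3 - r))*r - 30 = X*r*(3 - r) - 30 = -30 + X*r*(3 - r))
√((723 - (x(-30, -24) - 1*(-1209))) + (2 + (-10 - 1*3)*(-11))) = √((723 - ((-30 - 1*(-30)*(-24)² + 3*(-30)*(-24)) - 1*(-1209))) + (2 + (-10 - 1*3)*(-11))) = √((723 - ((-30 - 1*(-30)*576 + 2160) + 1209)) + (2 + (-10 - 3)*(-11))) = √((723 - ((-30 + 17280 + 2160) + 1209)) + (2 - 13*(-11))) = √((723 - (19410 + 1209)) + (2 + 143)) = √((723 - 1*20619) + 145) = √((723 - 20619) + 145) = √(-19896 + 145) = √(-19751) = I*√19751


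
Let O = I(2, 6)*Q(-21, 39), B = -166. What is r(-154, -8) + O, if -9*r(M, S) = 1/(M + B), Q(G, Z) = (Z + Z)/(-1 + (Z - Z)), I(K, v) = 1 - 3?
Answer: 449281/2880 ≈ 156.00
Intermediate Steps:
I(K, v) = -2
Q(G, Z) = -2*Z (Q(G, Z) = (2*Z)/(-1 + 0) = (2*Z)/(-1) = (2*Z)*(-1) = -2*Z)
r(M, S) = -1/(9*(-166 + M)) (r(M, S) = -1/(9*(M - 166)) = -1/(9*(-166 + M)))
O = 156 (O = -(-4)*39 = -2*(-78) = 156)
r(-154, -8) + O = -1/(-1494 + 9*(-154)) + 156 = -1/(-1494 - 1386) + 156 = -1/(-2880) + 156 = -1*(-1/2880) + 156 = 1/2880 + 156 = 449281/2880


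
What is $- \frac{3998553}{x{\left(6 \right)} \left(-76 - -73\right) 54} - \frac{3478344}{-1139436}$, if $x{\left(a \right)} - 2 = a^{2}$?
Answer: $\frac{42384332609}{64947852} \approx 652.59$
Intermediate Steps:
$x{\left(a \right)} = 2 + a^{2}$
$- \frac{3998553}{x{\left(6 \right)} \left(-76 - -73\right) 54} - \frac{3478344}{-1139436} = - \frac{3998553}{\left(2 + 6^{2}\right) \left(-76 - -73\right) 54} - \frac{3478344}{-1139436} = - \frac{3998553}{\left(2 + 36\right) \left(-76 + 73\right) 54} - - \frac{289862}{94953} = - \frac{3998553}{38 \left(-3\right) 54} + \frac{289862}{94953} = - \frac{3998553}{\left(-114\right) 54} + \frac{289862}{94953} = - \frac{3998553}{-6156} + \frac{289862}{94953} = \left(-3998553\right) \left(- \frac{1}{6156}\right) + \frac{289862}{94953} = \frac{1332851}{2052} + \frac{289862}{94953} = \frac{42384332609}{64947852}$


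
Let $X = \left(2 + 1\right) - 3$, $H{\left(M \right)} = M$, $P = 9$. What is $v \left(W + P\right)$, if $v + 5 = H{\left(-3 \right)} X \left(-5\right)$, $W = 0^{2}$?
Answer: $-45$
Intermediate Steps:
$X = 0$ ($X = 3 - 3 = 0$)
$W = 0$
$v = -5$ ($v = -5 + \left(-3\right) 0 \left(-5\right) = -5 + 0 \left(-5\right) = -5 + 0 = -5$)
$v \left(W + P\right) = - 5 \left(0 + 9\right) = \left(-5\right) 9 = -45$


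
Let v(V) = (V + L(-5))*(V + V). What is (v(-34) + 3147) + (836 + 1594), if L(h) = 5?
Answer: 7549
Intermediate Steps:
v(V) = 2*V*(5 + V) (v(V) = (V + 5)*(V + V) = (5 + V)*(2*V) = 2*V*(5 + V))
(v(-34) + 3147) + (836 + 1594) = (2*(-34)*(5 - 34) + 3147) + (836 + 1594) = (2*(-34)*(-29) + 3147) + 2430 = (1972 + 3147) + 2430 = 5119 + 2430 = 7549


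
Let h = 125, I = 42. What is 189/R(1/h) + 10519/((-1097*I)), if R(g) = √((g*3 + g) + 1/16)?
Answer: -10519/46074 + 60*√105 ≈ 614.59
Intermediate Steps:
R(g) = √(1/16 + 4*g) (R(g) = √((3*g + g) + 1/16) = √(4*g + 1/16) = √(1/16 + 4*g))
189/R(1/h) + 10519/((-1097*I)) = 189/((√(1 + 64/125)/4)) + 10519/((-1097*42)) = 189/((√(1 + 64*(1/125))/4)) + 10519/(-46074) = 189/((√(1 + 64/125)/4)) + 10519*(-1/46074) = 189/((√(189/125)/4)) - 10519/46074 = 189/(((3*√105/25)/4)) - 10519/46074 = 189/((3*√105/100)) - 10519/46074 = 189*(20*√105/63) - 10519/46074 = 60*√105 - 10519/46074 = -10519/46074 + 60*√105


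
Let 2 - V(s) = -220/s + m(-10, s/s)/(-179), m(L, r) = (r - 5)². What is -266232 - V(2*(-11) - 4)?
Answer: -619507036/2327 ≈ -2.6623e+5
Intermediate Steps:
m(L, r) = (-5 + r)²
V(s) = 374/179 + 220/s (V(s) = 2 - (-220/s + (-5 + s/s)²/(-179)) = 2 - (-220/s + (-5 + 1)²*(-1/179)) = 2 - (-220/s + (-4)²*(-1/179)) = 2 - (-220/s + 16*(-1/179)) = 2 - (-220/s - 16/179) = 2 - (-16/179 - 220/s) = 2 + (16/179 + 220/s) = 374/179 + 220/s)
-266232 - V(2*(-11) - 4) = -266232 - (374/179 + 220/(2*(-11) - 4)) = -266232 - (374/179 + 220/(-22 - 4)) = -266232 - (374/179 + 220/(-26)) = -266232 - (374/179 + 220*(-1/26)) = -266232 - (374/179 - 110/13) = -266232 - 1*(-14828/2327) = -266232 + 14828/2327 = -619507036/2327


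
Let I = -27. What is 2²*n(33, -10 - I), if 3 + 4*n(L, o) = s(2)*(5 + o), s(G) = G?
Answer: 41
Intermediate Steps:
n(L, o) = 7/4 + o/2 (n(L, o) = -¾ + (2*(5 + o))/4 = -¾ + (10 + 2*o)/4 = -¾ + (5/2 + o/2) = 7/4 + o/2)
2²*n(33, -10 - I) = 2²*(7/4 + (-10 - 1*(-27))/2) = 4*(7/4 + (-10 + 27)/2) = 4*(7/4 + (½)*17) = 4*(7/4 + 17/2) = 4*(41/4) = 41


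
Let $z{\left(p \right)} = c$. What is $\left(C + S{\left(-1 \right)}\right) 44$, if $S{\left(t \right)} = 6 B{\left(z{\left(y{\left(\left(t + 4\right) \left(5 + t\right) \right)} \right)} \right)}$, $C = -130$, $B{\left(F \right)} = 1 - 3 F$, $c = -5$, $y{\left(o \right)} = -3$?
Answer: $-1496$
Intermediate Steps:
$z{\left(p \right)} = -5$
$S{\left(t \right)} = 96$ ($S{\left(t \right)} = 6 \left(1 - -15\right) = 6 \left(1 + 15\right) = 6 \cdot 16 = 96$)
$\left(C + S{\left(-1 \right)}\right) 44 = \left(-130 + 96\right) 44 = \left(-34\right) 44 = -1496$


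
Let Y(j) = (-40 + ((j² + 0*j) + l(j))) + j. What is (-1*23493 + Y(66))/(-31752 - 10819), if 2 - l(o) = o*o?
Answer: 23465/42571 ≈ 0.55120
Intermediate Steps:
l(o) = 2 - o² (l(o) = 2 - o*o = 2 - o²)
Y(j) = -38 + j (Y(j) = (-40 + ((j² + 0*j) + (2 - j²))) + j = (-40 + ((j² + 0) + (2 - j²))) + j = (-40 + (j² + (2 - j²))) + j = (-40 + 2) + j = -38 + j)
(-1*23493 + Y(66))/(-31752 - 10819) = (-1*23493 + (-38 + 66))/(-31752 - 10819) = (-23493 + 28)/(-42571) = -23465*(-1/42571) = 23465/42571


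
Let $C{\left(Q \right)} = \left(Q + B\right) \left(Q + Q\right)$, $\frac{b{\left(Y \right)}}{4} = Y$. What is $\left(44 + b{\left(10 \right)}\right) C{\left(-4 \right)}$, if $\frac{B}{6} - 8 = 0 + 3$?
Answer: $-41664$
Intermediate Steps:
$b{\left(Y \right)} = 4 Y$
$B = 66$ ($B = 48 + 6 \left(0 + 3\right) = 48 + 6 \cdot 3 = 48 + 18 = 66$)
$C{\left(Q \right)} = 2 Q \left(66 + Q\right)$ ($C{\left(Q \right)} = \left(Q + 66\right) \left(Q + Q\right) = \left(66 + Q\right) 2 Q = 2 Q \left(66 + Q\right)$)
$\left(44 + b{\left(10 \right)}\right) C{\left(-4 \right)} = \left(44 + 4 \cdot 10\right) 2 \left(-4\right) \left(66 - 4\right) = \left(44 + 40\right) 2 \left(-4\right) 62 = 84 \left(-496\right) = -41664$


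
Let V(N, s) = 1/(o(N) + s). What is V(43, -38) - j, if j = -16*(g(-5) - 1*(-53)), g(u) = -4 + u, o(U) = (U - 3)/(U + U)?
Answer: 1136213/1614 ≈ 703.97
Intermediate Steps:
o(U) = (-3 + U)/(2*U) (o(U) = (-3 + U)/((2*U)) = (-3 + U)*(1/(2*U)) = (-3 + U)/(2*U))
V(N, s) = 1/(s + (-3 + N)/(2*N)) (V(N, s) = 1/((-3 + N)/(2*N) + s) = 1/(s + (-3 + N)/(2*N)))
j = -704 (j = -16*((-4 - 5) - 1*(-53)) = -16*(-9 + 53) = -16*44 = -704)
V(43, -38) - j = 2*43/(-3 + 43 + 2*43*(-38)) - 1*(-704) = 2*43/(-3 + 43 - 3268) + 704 = 2*43/(-3228) + 704 = 2*43*(-1/3228) + 704 = -43/1614 + 704 = 1136213/1614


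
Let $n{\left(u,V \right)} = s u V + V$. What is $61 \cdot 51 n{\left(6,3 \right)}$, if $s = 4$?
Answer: $233325$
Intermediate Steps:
$n{\left(u,V \right)} = V + 4 V u$ ($n{\left(u,V \right)} = 4 u V + V = 4 V u + V = V + 4 V u$)
$61 \cdot 51 n{\left(6,3 \right)} = 61 \cdot 51 \cdot 3 \left(1 + 4 \cdot 6\right) = 3111 \cdot 3 \left(1 + 24\right) = 3111 \cdot 3 \cdot 25 = 3111 \cdot 75 = 233325$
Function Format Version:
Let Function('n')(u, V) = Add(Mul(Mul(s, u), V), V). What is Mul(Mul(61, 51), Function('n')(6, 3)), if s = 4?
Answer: 233325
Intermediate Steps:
Function('n')(u, V) = Add(V, Mul(4, V, u)) (Function('n')(u, V) = Add(Mul(Mul(4, u), V), V) = Add(Mul(4, V, u), V) = Add(V, Mul(4, V, u)))
Mul(Mul(61, 51), Function('n')(6, 3)) = Mul(Mul(61, 51), Mul(3, Add(1, Mul(4, 6)))) = Mul(3111, Mul(3, Add(1, 24))) = Mul(3111, Mul(3, 25)) = Mul(3111, 75) = 233325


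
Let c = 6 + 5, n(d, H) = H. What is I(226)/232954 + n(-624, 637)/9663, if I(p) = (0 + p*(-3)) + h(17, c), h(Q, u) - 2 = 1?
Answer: 141869173/2251034502 ≈ 0.063024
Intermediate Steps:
c = 11
h(Q, u) = 3 (h(Q, u) = 2 + 1 = 3)
I(p) = 3 - 3*p (I(p) = (0 + p*(-3)) + 3 = (0 - 3*p) + 3 = -3*p + 3 = 3 - 3*p)
I(226)/232954 + n(-624, 637)/9663 = (3 - 3*226)/232954 + 637/9663 = (3 - 678)*(1/232954) + 637*(1/9663) = -675*1/232954 + 637/9663 = -675/232954 + 637/9663 = 141869173/2251034502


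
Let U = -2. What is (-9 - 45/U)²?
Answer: 729/4 ≈ 182.25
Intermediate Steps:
(-9 - 45/U)² = (-9 - 45/(-2))² = (-9 - 45*(-½))² = (-9 + 45/2)² = (27/2)² = 729/4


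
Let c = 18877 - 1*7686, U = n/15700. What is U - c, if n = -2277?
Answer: -175700977/15700 ≈ -11191.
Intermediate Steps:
U = -2277/15700 ≈ -0.14503
c = 11191 (c = 18877 - 7686 = 11191)
U - c = -2277/15700 - 1*11191 = -2277/15700 - 11191 = -175700977/15700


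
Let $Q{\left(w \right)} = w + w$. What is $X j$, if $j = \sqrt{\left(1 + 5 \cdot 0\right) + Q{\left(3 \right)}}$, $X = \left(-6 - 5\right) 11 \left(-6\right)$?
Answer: $726 \sqrt{7} \approx 1920.8$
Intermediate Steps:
$Q{\left(w \right)} = 2 w$
$X = 726$ ($X = \left(-11\right) 11 \left(-6\right) = \left(-121\right) \left(-6\right) = 726$)
$j = \sqrt{7}$ ($j = \sqrt{\left(1 + 5 \cdot 0\right) + 2 \cdot 3} = \sqrt{\left(1 + 0\right) + 6} = \sqrt{1 + 6} = \sqrt{7} \approx 2.6458$)
$X j = 726 \sqrt{7}$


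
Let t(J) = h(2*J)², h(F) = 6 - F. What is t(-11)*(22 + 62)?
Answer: 65856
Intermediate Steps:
t(J) = (6 - 2*J)²
t(-11)*(22 + 62) = (4*(-3 - 11)²)*(22 + 62) = (4*(-14)²)*84 = (4*196)*84 = 784*84 = 65856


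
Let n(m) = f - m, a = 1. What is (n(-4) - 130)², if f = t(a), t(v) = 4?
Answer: 14884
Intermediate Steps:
f = 4
n(m) = 4 - m
(n(-4) - 130)² = ((4 - 1*(-4)) - 130)² = ((4 + 4) - 130)² = (8 - 130)² = (-122)² = 14884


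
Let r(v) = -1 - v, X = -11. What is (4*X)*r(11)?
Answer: 528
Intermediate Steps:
(4*X)*r(11) = (4*(-11))*(-1 - 1*11) = -44*(-1 - 11) = -44*(-12) = 528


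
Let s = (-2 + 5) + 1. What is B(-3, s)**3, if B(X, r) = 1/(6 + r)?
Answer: 1/1000 ≈ 0.0010000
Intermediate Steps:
s = 4 (s = 3 + 1 = 4)
B(-3, s)**3 = (1/(6 + 4))**3 = (1/10)**3 = 1/1000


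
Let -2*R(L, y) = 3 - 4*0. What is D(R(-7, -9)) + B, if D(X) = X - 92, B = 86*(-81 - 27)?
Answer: -18763/2 ≈ -9381.5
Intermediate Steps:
R(L, y) = -3/2 (R(L, y) = -(3 - 4*0)/2 = -(3 + 0)/2 = -½*3 = -3/2)
B = -9288 (B = 86*(-108) = -9288)
D(X) = -92 + X
D(R(-7, -9)) + B = (-92 - 3/2) - 9288 = -187/2 - 9288 = -18763/2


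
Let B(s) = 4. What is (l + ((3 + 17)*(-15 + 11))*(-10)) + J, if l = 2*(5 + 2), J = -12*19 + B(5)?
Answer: 590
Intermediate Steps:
J = -224 (J = -12*19 + 4 = -228 + 4 = -224)
l = 14 (l = 2*7 = 14)
(l + ((3 + 17)*(-15 + 11))*(-10)) + J = (14 + ((3 + 17)*(-15 + 11))*(-10)) - 224 = (14 + (20*(-4))*(-10)) - 224 = (14 - 80*(-10)) - 224 = (14 + 800) - 224 = 814 - 224 = 590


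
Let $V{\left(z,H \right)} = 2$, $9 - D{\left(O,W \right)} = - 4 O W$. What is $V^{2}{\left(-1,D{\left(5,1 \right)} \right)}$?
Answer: $4$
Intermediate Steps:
$D{\left(O,W \right)} = 9 + 4 O W$ ($D{\left(O,W \right)} = 9 - - 4 O W = 9 + 4 O W$)
$V^{2}{\left(-1,D{\left(5,1 \right)} \right)} = 2^{2} = 4$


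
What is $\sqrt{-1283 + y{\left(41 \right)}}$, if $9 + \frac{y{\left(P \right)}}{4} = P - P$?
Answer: $i \sqrt{1319} \approx 36.318 i$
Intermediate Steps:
$y{\left(P \right)} = -36$ ($y{\left(P \right)} = -36 + 4 \left(P - P\right) = -36 + 4 \cdot 0 = -36 + 0 = -36$)
$\sqrt{-1283 + y{\left(41 \right)}} = \sqrt{-1283 - 36} = \sqrt{-1319} = i \sqrt{1319}$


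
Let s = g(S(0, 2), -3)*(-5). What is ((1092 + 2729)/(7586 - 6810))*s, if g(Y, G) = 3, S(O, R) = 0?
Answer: -57315/776 ≈ -73.859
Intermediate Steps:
s = -15 (s = 3*(-5) = -15)
((1092 + 2729)/(7586 - 6810))*s = ((1092 + 2729)/(7586 - 6810))*(-15) = (3821/776)*(-15) = -57315/776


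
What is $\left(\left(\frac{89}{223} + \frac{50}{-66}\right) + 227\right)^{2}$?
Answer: $\frac{2781740301025}{54154881} \approx 51366.0$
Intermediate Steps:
$\left(\left(\frac{89}{223} + \frac{50}{-66}\right) + 227\right)^{2} = \left(\left(89 \cdot \frac{1}{223} + 50 \left(- \frac{1}{66}\right)\right) + 227\right)^{2} = \left(\left(\frac{89}{223} - \frac{25}{33}\right) + 227\right)^{2} = \left(- \frac{2638}{7359} + 227\right)^{2} = \left(\frac{1667855}{7359}\right)^{2} = \frac{2781740301025}{54154881}$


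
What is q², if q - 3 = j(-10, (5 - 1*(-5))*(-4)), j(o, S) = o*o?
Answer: 10609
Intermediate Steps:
j(o, S) = o²
q = 103 (q = 3 + (-10)² = 3 + 100 = 103)
q² = 103² = 10609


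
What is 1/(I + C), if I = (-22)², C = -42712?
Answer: -1/42228 ≈ -2.3681e-5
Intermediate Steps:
I = 484
1/(I + C) = 1/(484 - 42712) = 1/(-42228) = -1/42228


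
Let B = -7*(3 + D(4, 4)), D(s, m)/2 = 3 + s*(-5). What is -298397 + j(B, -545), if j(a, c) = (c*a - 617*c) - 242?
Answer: -80639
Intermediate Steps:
D(s, m) = 6 - 10*s (D(s, m) = 2*(3 + s*(-5)) = 2*(3 - 5*s) = 6 - 10*s)
B = 217 (B = -7*(3 + (6 - 10*4)) = -7*(3 + (6 - 40)) = -7*(3 - 34) = -7*(-31) = 217)
j(a, c) = -242 - 617*c + a*c (j(a, c) = (a*c - 617*c) - 242 = (-617*c + a*c) - 242 = -242 - 617*c + a*c)
-298397 + j(B, -545) = -298397 + (-242 - 617*(-545) + 217*(-545)) = -298397 + (-242 + 336265 - 118265) = -298397 + 217758 = -80639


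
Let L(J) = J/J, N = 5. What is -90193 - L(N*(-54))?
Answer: -90194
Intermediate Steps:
L(J) = 1
-90193 - L(N*(-54)) = -90193 - 1*1 = -90193 - 1 = -90194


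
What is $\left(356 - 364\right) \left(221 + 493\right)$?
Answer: $-5712$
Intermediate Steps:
$\left(356 - 364\right) \left(221 + 493\right) = \left(-8\right) 714 = -5712$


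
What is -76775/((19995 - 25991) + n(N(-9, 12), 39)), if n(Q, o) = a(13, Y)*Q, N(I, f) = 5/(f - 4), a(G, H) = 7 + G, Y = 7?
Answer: 153550/11967 ≈ 12.831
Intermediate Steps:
N(I, f) = 5/(-4 + f)
n(Q, o) = 20*Q (n(Q, o) = (7 + 13)*Q = 20*Q)
-76775/((19995 - 25991) + n(N(-9, 12), 39)) = -76775/((19995 - 25991) + 20*(5/(-4 + 12))) = -76775/(-5996 + 20*(5/8)) = -76775/(-5996 + 25/2) = -76775/(-11967/2) = -76775*(-2/11967) = 153550/11967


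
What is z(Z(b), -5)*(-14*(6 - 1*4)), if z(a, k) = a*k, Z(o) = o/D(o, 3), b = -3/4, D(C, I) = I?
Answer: -35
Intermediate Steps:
b = -¾ (b = -3*¼ = -¾ ≈ -0.75000)
Z(o) = o/3
z(Z(b), -5)*(-14*(6 - 1*4)) = (((⅓)*(-¾))*(-5))*(-14*(6 - 1*4)) = (-¼*(-5))*(-14*(6 - 4)) = 5*(-14*2)/4 = (5/4)*(-28) = -35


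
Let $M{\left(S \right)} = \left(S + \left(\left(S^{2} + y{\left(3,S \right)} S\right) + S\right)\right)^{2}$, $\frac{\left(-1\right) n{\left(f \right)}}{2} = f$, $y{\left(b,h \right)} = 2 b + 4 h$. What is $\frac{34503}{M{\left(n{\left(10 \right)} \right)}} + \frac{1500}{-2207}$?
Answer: $- \frac{5002251879}{7472019200} \approx -0.66946$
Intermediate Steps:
$n{\left(f \right)} = - 2 f$
$M{\left(S \right)} = \left(S^{2} + 2 S + S \left(6 + 4 S\right)\right)^{2}$ ($M{\left(S \right)} = \left(S + \left(\left(S^{2} + \left(2 \cdot 3 + 4 S\right) S\right) + S\right)\right)^{2} = \left(S + \left(\left(S^{2} + \left(6 + 4 S\right) S\right) + S\right)\right)^{2} = \left(S + \left(\left(S^{2} + S \left(6 + 4 S\right)\right) + S\right)\right)^{2} = \left(S + \left(S + S^{2} + S \left(6 + 4 S\right)\right)\right)^{2} = \left(S^{2} + 2 S + S \left(6 + 4 S\right)\right)^{2}$)
$\frac{34503}{M{\left(n{\left(10 \right)} \right)}} + \frac{1500}{-2207} = \frac{34503}{\left(\left(-2\right) 10\right)^{2} \left(8 + 5 \left(\left(-2\right) 10\right)\right)^{2}} + \frac{1500}{-2207} = \frac{34503}{\left(-20\right)^{2} \left(8 + 5 \left(-20\right)\right)^{2}} + 1500 \left(- \frac{1}{2207}\right) = \frac{34503}{400 \left(8 - 100\right)^{2}} - \frac{1500}{2207} = \frac{34503}{400 \left(-92\right)^{2}} - \frac{1500}{2207} = \frac{34503}{400 \cdot 8464} - \frac{1500}{2207} = \frac{34503}{3385600} - \frac{1500}{2207} = - \frac{5002251879}{7472019200}$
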